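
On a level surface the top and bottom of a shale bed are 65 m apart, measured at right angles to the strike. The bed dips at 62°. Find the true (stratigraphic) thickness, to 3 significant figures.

57.4 m

True thickness t = w · sin(dip) = 65 × sin 62°
t = 65 × 0.8829 = 57.392 m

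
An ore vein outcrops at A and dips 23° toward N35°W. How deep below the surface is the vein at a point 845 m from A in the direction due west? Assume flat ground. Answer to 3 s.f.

The hole lies 55° from the dip direction, so the down-dip offset is 845 × cos 55° = 484.67 m.
Depth = down-dip offset × tan(dip) = 484.67 × tan 23° = 484.67 × 0.4245
Depth = 205.73 m

206 m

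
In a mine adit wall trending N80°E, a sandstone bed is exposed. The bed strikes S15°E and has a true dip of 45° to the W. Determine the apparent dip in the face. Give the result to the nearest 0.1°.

The section lies 85° from the strike.
tan(apparent dip) = tan 45° · sin 85° = 0.9962
α = arctan(0.9962) = 44.89°

44.9°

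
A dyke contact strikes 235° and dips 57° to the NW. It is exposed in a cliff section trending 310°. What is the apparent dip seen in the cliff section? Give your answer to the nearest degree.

56°

The section lies 75° from the strike.
tan α = tan 57° × sin 75° = 1.5399 × 0.9659 = 1.4874
apparent dip = arctan 1.4874 = 56.09°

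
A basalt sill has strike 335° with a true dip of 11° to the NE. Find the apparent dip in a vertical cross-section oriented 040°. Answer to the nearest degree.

10°

The strike is 335° and the section trends 040°; the acute angle between them is β = 65°.
tan(apparent dip) = tan 11° · sin 65° = 0.1762
apparent dip = arctan 0.1762 = 9.99°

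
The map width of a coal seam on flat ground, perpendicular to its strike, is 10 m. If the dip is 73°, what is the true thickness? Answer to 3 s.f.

True thickness t = w · sin(dip) = 10 × sin 73°
t = 10 × 0.9563 = 9.563 m

9.56 m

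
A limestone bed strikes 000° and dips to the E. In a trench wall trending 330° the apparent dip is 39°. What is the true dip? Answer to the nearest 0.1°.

58.3°

The section is 30° from the strike.
tan δ = tan α / sin β = tan 39° / sin 30° = 0.8098 / 0.5000 = 1.6196
true dip = arctan 1.6196 = 58.31°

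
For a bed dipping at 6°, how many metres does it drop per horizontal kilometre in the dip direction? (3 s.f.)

drop per km = 1000 × tan 6° = 1000 × 0.1051

105 m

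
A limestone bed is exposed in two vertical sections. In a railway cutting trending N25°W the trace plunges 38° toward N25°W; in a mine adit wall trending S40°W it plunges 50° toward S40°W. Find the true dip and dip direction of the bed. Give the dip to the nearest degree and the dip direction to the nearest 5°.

true dip 62°, dip direction 270°

Represent each trace as a vector plunging at its apparent dip toward its trend (east-north-up frame): v₁ = (-0.333, 0.714, -0.616), v₂ = (-0.413, -0.492, -0.766).
Cross product v₁ × v₂ gives the pole to the plane: n ∝ (-0.850, -0.001, 0.459).
tan δ = √(n_x²+n_y²)/n_z = 0.850/0.459, so δ = 61.6°.
Dip direction = atan2(-0.850, -0.001) = 270° (azimuth of n's horizontal projection).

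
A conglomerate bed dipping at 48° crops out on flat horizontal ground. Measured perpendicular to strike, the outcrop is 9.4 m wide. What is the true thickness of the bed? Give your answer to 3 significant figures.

6.99 m

True thickness t = w · sin(dip) = 9.4 × sin 48°
t = 9.4 × 0.7431 = 6.986 m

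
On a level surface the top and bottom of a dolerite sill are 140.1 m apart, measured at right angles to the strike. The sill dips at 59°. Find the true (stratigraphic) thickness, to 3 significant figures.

True thickness t = w · sin(dip) = 140.1 × sin 59°
t = 140.1 × 0.8572 = 120.089 m

120 m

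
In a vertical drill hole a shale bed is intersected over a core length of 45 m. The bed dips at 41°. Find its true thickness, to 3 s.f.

True thickness t = h · cos(dip) = 45 × cos 41°
t = 45 × 0.7547 = 33.962 m

34.0 m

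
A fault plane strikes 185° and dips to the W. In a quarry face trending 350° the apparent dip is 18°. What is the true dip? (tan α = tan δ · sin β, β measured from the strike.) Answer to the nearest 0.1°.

β = acute angle between strike 185° and section 350° = 15°.
tan δ = tan α / sin β = tan 18° / sin 15° = 0.3249 / 0.2588 = 1.2554
δ = arctan(1.2554) = 51.46°

51.5°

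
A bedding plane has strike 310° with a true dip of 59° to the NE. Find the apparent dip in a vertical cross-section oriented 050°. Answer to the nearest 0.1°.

The section lies 80° from the strike.
tan(apparent dip) = tan 59° · sin 80° = 1.6390
α = arctan(1.6390) = 58.61°

58.6°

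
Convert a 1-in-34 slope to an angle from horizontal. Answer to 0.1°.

tan θ = 1/34 = 0.0294
θ = arctan(0.0294) = 1.68°

1.7°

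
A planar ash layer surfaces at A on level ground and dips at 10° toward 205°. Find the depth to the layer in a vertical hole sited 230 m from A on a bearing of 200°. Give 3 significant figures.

The hole lies 5° from the dip direction, so the down-dip offset is 230 × cos 5° = 229.12 m.
Depth = down-dip offset × tan(dip) = 229.12 × tan 10° = 229.12 × 0.1763
Depth = 40.40 m

40.4 m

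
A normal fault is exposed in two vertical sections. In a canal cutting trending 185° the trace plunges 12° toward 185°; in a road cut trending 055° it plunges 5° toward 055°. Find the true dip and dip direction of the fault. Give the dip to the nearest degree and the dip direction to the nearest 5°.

Represent each trace as a vector plunging at its apparent dip toward its trend (east-north-up frame): v₁ = (-0.085, -0.974, -0.208), v₂ = (0.816, 0.571, -0.087).
n = v₁ × v₂ = (0.204, -0.177, 0.746) (taken with n_z > 0).
tan δ = √(n_x²+n_y²)/n_z = 0.270/0.746, so δ = 19.9°.
Dip direction = atan2(0.204, -0.177) = 131° (azimuth of n's horizontal projection).

true dip 20°, dip direction 130°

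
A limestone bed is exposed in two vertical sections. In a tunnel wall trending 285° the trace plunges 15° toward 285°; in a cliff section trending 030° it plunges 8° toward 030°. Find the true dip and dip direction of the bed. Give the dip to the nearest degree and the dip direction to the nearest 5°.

true dip 19°, dip direction 325°

The two traces are lines in the plane: v₁ = (sin 285°·cos 15°, cos 285°·cos 15°, −sin 15°), v₂ = (sin 30°·cos 8°, cos 30°·cos 8°, −sin 8°).
n = v₁ × v₂ = (-0.187, 0.258, 0.924) (taken with n_z > 0).
True dip = arccos(n_z / |n|) = arccos(0.9453) = 19.0°.
Dip direction = azimuth of (n_x, n_y) = atan2(-0.187, 0.258) = 324°.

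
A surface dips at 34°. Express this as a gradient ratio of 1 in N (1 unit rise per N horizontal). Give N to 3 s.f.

1 : N means tan θ = 1/N, so N = 1/tan 34° = 1/0.6745

1 in 1.48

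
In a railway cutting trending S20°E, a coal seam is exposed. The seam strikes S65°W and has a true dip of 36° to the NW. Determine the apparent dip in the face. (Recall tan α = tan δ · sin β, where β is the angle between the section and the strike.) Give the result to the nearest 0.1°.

35.9°

The section lies 85° from the strike.
tan α = tan 36° × sin 85° = 0.7265 × 0.9962 = 0.7238
apparent dip = arctan 0.7238 = 35.90°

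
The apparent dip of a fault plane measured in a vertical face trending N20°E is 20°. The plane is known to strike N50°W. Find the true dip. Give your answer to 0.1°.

β = acute angle between strike N50°W and section N20°E = 70°.
tan(true dip) = tan 20° / sin 70° = 0.3873
δ = arctan(0.3873) = 21.17°

21.2°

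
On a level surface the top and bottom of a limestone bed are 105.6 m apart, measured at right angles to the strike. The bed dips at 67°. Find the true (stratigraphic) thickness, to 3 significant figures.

True thickness t = w · sin(dip) = 105.6 × sin 67°
t = 105.6 × 0.9205 = 97.205 m

97.2 m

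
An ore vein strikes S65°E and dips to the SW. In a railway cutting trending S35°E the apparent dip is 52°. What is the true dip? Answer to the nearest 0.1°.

68.7°

β = acute angle between strike S65°E and section S35°E = 30°.
tan(true dip) = tan 52° / sin 30° = 2.5599
δ = arctan(2.5599) = 68.66°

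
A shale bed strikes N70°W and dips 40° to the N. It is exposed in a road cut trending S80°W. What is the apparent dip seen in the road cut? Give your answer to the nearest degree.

The strike is N70°W and the section trends S80°W; the acute angle between them is β = 30°.
tan α = tan 40° × sin 30° = 0.8391 × 0.5000 = 0.4195
apparent dip = arctan 0.4195 = 22.76°

23°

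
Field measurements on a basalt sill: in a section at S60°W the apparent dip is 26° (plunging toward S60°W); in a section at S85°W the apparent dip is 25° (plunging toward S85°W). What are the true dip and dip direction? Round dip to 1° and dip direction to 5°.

The two traces are lines in the plane: v₁ = (sin 240°·cos 26°, cos 240°·cos 26°, −sin 26°), v₂ = (sin 265°·cos 25°, cos 265°·cos 25°, −sin 25°).
The plane normal is n = v₁ × v₂ ∝ (-0.155, -0.067, 0.344).
tan δ = √(n_x²+n_y²)/n_z = 0.169/0.344, so δ = 26.2°.
Dip direction = azimuth of (n_x, n_y) = atan2(-0.155, -0.067) = 247°.

true dip 26°, dip direction 245°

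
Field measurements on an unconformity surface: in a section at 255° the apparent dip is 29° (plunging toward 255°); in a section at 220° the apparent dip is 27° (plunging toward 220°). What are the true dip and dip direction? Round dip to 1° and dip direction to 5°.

true dip 29°, dip direction 245°

Each apparent-dip line lies in the plane. As unit vectors (x east, y north, z up), v₁ plunges 29°→255° and v₂ plunges 27°→220°.
The plane normal is n = v₁ × v₂ ∝ (-0.228, -0.106, 0.447).
True dip = arccos(n_z / |n|) = arccos(0.8715) = 29.4°.
Dip direction = azimuth of (n_x, n_y) = atan2(-0.228, -0.106) = 245°.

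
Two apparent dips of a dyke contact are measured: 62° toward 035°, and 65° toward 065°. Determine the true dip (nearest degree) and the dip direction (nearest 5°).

true dip 65°, dip direction 065°

Represent each trace as a vector plunging at its apparent dip toward its trend (east-north-up frame): v₁ = (0.269, 0.385, -0.883), v₂ = (0.383, 0.179, -0.906).
n = v₁ × v₂ = (0.191, 0.094, 0.099) (taken with n_z > 0).
tan δ = √(n_x²+n_y²)/n_z = 0.213/0.099, so δ = 65.0°.
Dip direction = atan2(0.191, 0.094) = 64° (azimuth of n's horizontal projection).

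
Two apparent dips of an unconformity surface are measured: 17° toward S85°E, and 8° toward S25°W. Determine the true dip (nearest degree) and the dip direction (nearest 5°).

Each apparent-dip line lies in the plane. As unit vectors (x east, y north, z up), v₁ plunges 17°→S85°E and v₂ plunges 8°→S25°W.
n = v₁ × v₂ = (0.251, -0.255, 0.890) (taken with n_z > 0).
True dip = arccos(n_z / |n|) = arccos(0.9279) = 21.9°.
Dip direction = azimuth of (n_x, n_y) = atan2(0.251, -0.255) = 135°.

true dip 22°, dip direction 135°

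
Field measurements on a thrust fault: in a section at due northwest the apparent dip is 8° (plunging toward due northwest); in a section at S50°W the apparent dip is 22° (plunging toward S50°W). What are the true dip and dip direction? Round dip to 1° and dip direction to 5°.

true dip 23°, dip direction 245°

Represent each trace as a vector plunging at its apparent dip toward its trend (east-north-up frame): v₁ = (-0.700, 0.700, -0.139), v₂ = (-0.710, -0.596, -0.375).
The plane normal is n = v₁ × v₂ ∝ (-0.345, -0.163, 0.915).
tan δ = √(n_x²+n_y²)/n_z = 0.382/0.915, so δ = 22.7°.
Dip direction = azimuth of (n_x, n_y) = atan2(-0.345, -0.163) = 245°.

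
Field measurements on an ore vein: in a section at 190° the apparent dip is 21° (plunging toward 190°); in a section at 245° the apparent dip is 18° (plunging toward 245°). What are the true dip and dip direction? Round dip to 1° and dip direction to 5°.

true dip 22°, dip direction 210°

Each apparent-dip line lies in the plane. As unit vectors (x east, y north, z up), v₁ plunges 21°→190° and v₂ plunges 18°→245°.
Cross product v₁ × v₂ gives the pole to the plane: n ∝ (-0.140, -0.259, 0.727).
Dip δ = arctan(|n_h|/n_z) = arctan(0.294/0.727) = 22.0°.
Dip direction = atan2(-0.140, -0.259) = 208° (azimuth of n's horizontal projection).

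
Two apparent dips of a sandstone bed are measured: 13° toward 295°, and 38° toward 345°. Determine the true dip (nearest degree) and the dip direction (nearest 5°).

true dip 41°, dip direction 010°

Represent each trace as a vector plunging at its apparent dip toward its trend (east-north-up frame): v₁ = (-0.883, 0.412, -0.225), v₂ = (-0.204, 0.761, -0.616).
The plane normal is n = v₁ × v₂ ∝ (0.082, 0.498, 0.588).
Dip δ = arctan(|n_h|/n_z) = arctan(0.505/0.588) = 40.6°.
Dip direction = azimuth of (n_x, n_y) = atan2(0.082, 0.498) = 9°.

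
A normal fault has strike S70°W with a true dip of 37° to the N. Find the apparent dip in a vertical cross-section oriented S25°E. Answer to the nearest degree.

Angle between strike (S70°W) and section (S25°E): β = 85°.
tan α = tan 37° × sin 85° = 0.7536 × 0.9962 = 0.7507
apparent dip = arctan 0.7507 = 36.90°

37°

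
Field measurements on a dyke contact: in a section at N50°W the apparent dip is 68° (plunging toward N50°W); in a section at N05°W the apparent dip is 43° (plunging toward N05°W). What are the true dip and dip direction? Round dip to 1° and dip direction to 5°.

true dip 70°, dip direction 285°

Each apparent-dip line lies in the plane. As unit vectors (x east, y north, z up), v₁ plunges 68°→N50°W and v₂ plunges 43°→N05°W.
The plane normal is n = v₁ × v₂ ∝ (-0.511, 0.137, 0.194).
tan δ = √(n_x²+n_y²)/n_z = 0.529/0.194, so δ = 69.9°.
Dip direction = atan2(-0.511, 0.137) = 285° (azimuth of n's horizontal projection).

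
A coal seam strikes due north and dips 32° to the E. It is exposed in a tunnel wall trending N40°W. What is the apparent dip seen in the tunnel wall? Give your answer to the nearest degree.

The section lies 40° from the strike.
tan α = tan 32° × sin 40° = 0.6249 × 0.6428 = 0.4017
α = arctan(0.4017) = 21.88°

22°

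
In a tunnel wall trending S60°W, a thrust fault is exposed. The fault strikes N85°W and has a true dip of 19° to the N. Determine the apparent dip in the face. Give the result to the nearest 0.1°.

11.2°

The section lies 35° from the strike.
tan(apparent dip) = tan 19° · sin 35° = 0.1975
apparent dip = arctan 0.1975 = 11.17°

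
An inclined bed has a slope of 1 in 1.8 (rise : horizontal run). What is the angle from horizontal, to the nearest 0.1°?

29.1°

tan θ = 1/1.8 = 0.5556
θ = arctan(0.5556) = 29.05°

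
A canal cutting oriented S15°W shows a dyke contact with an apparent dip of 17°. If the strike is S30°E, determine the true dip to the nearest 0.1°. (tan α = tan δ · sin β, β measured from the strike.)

The section is 45° from the strike.
tan δ = tan α / sin β = tan 17° / sin 45° = 0.3057 / 0.7071 = 0.4324
δ = arctan(0.4324) = 23.38°

23.4°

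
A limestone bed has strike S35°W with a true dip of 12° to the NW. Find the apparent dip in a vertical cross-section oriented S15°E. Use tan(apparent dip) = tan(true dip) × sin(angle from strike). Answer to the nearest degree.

9°

The strike is S35°W and the section trends S15°E; the acute angle between them is β = 50°.
tan α = tan 12° × sin 50° = 0.2126 × 0.7660 = 0.1628
α = arctan(0.1628) = 9.25°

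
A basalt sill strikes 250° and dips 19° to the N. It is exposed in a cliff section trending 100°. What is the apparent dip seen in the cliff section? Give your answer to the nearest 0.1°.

9.8°

The section lies 30° from the strike.
tan α = tan 19° × sin 30° = 0.3443 × 0.5000 = 0.1722
α = arctan(0.1722) = 9.77°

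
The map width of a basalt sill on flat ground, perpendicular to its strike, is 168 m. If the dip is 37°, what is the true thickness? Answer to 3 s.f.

True thickness t = w · sin(dip) = 168 × sin 37°
t = 168 × 0.6018 = 101.105 m

101 m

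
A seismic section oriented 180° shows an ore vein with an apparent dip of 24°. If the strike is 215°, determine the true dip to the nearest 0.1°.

37.8°

β = acute angle between strike 215° and section 180° = 35°.
tan(true dip) = tan 24° / sin 35° = 0.7762
δ = arctan(0.7762) = 37.82°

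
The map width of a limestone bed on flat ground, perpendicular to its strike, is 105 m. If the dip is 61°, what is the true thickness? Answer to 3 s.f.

True thickness t = w · sin(dip) = 105 × sin 61°
t = 105 × 0.8746 = 91.835 m

91.8 m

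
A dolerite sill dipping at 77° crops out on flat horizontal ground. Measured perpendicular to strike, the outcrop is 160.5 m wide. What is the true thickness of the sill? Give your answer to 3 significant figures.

156 m

True thickness t = w · sin(dip) = 160.5 × sin 77°
t = 160.5 × 0.9744 = 156.386 m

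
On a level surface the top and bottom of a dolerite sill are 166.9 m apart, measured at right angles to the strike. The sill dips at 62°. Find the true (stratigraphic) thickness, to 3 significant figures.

147 m

True thickness t = w · sin(dip) = 166.9 × sin 62°
t = 166.9 × 0.8829 = 147.364 m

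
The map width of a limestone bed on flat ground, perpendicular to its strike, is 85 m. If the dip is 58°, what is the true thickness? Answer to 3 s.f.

72.1 m

True thickness t = w · sin(dip) = 85 × sin 58°
t = 85 × 0.8480 = 72.084 m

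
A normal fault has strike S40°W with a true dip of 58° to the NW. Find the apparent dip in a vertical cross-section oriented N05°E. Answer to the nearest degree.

Angle between strike (S40°W) and section (N05°E): β = 35°.
tan α = tan 58° × sin 35° = 1.6003 × 0.5736 = 0.9179
α = arctan(0.9179) = 42.55°

43°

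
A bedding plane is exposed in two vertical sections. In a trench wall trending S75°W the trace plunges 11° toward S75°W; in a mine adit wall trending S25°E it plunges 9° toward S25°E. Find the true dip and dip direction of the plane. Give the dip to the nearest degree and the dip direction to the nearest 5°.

true dip 15°, dip direction 210°

Represent each trace as a vector plunging at its apparent dip toward its trend (east-north-up frame): v₁ = (-0.948, -0.254, -0.191), v₂ = (0.417, -0.895, -0.156).
The plane normal is n = v₁ × v₂ ∝ (-0.131, -0.228, 0.955).
Dip δ = arctan(|n_h|/n_z) = arctan(0.263/0.955) = 15.4°.
The horizontal component of n points toward azimuth atan2(n_x, n_y) = 210°, the dip direction.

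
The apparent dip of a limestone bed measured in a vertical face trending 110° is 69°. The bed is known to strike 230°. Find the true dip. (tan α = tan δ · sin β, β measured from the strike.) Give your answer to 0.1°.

71.6°

The section is 60° from the strike.
tan δ = tan α / sin β = tan 69° / sin 60° = 2.6051 / 0.8660 = 3.0081
true dip = arctan 3.0081 = 71.61°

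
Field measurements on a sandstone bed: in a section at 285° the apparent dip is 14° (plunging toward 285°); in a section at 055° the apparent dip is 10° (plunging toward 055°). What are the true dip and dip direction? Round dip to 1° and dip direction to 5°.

The two traces are lines in the plane: v₁ = (sin 285°·cos 14°, cos 285°·cos 14°, −sin 14°), v₂ = (sin 55°·cos 10°, cos 55°·cos 10°, −sin 10°).
n = v₁ × v₂ = (-0.093, 0.358, 0.732) (taken with n_z > 0).
Dip δ = arctan(|n_h|/n_z) = arctan(0.370/0.732) = 26.8°.
Dip direction = atan2(-0.093, 0.358) = 345° (azimuth of n's horizontal projection).

true dip 27°, dip direction 345°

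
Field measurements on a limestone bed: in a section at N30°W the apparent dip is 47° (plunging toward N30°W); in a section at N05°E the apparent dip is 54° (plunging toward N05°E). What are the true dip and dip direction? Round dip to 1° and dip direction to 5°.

Represent each trace as a vector plunging at its apparent dip toward its trend (east-north-up frame): v₁ = (-0.341, 0.591, -0.731), v₂ = (0.051, 0.586, -0.809).
Cross product v₁ × v₂ gives the pole to the plane: n ∝ (0.050, 0.313, 0.230).
tan δ = √(n_x²+n_y²)/n_z = 0.317/0.230, so δ = 54.1°.
Dip direction = atan2(0.050, 0.313) = 9° (azimuth of n's horizontal projection).

true dip 54°, dip direction 010°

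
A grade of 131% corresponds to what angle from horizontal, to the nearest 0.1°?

52.6°

tan θ = 131/100 = 1.3100
θ = arctan(1.3100) = 52.64°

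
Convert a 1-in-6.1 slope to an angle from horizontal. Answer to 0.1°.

tan θ = 1/6.1 = 0.1639
θ = arctan(0.1639) = 9.31°

9.3°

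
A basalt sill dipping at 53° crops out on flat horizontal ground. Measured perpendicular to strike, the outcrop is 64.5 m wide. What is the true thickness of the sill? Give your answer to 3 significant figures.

51.5 m

True thickness t = w · sin(dip) = 64.5 × sin 53°
t = 64.5 × 0.7986 = 51.512 m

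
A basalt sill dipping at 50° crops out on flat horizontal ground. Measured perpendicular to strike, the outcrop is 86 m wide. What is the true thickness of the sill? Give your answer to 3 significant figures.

True thickness t = w · sin(dip) = 86 × sin 50°
t = 86 × 0.7660 = 65.880 m

65.9 m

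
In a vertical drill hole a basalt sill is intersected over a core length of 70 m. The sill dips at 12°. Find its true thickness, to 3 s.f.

True thickness t = h · cos(dip) = 70 × cos 12°
t = 70 × 0.9781 = 68.470 m

68.5 m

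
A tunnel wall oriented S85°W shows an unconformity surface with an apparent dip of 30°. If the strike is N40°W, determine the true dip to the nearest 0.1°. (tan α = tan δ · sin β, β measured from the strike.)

35.2°

β = acute angle between strike N40°W and section S85°W = 55°.
tan δ = tan α / sin β = tan 30° / sin 55° = 0.5774 / 0.8192 = 0.7048
true dip = arctan 0.7048 = 35.18°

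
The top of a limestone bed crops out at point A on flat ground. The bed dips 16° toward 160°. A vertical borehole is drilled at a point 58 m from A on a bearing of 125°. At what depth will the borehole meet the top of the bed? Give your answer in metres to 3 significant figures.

The hole lies 35° from the dip direction, so the down-dip offset is 58 × cos 35° = 47.51 m.
Depth = down-dip offset × tan(dip) = 47.51 × tan 16° = 47.51 × 0.2867
Depth = 13.62 m

13.6 m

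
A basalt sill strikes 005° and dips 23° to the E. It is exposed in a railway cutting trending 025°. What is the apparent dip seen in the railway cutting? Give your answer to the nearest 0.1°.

The section lies 20° from the strike.
tan α = tan 23° × sin 20° = 0.4245 × 0.3420 = 0.1452
α = arctan(0.1452) = 8.26°

8.3°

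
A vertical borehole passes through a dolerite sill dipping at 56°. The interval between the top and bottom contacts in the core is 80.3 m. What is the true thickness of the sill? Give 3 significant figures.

44.9 m

True thickness t = h · cos(dip) = 80.3 × cos 56°
t = 80.3 × 0.5592 = 44.903 m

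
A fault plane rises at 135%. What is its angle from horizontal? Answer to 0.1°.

53.5°

tan θ = 135/100 = 1.3500
θ = arctan(1.3500) = 53.47°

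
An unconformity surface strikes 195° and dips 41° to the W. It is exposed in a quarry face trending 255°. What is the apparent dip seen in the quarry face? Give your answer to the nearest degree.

The section lies 60° from the strike.
tan α = tan 41° × sin 60° = 0.8693 × 0.8660 = 0.7528
α = arctan(0.7528) = 36.97°

37°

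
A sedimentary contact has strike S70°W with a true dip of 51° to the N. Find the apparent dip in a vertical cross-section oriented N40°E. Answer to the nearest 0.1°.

31.7°

The strike is S70°W and the section trends N40°E; the acute angle between them is β = 30°.
tan(apparent dip) = tan 51° · sin 30° = 0.6174
apparent dip = arctan 0.6174 = 31.69°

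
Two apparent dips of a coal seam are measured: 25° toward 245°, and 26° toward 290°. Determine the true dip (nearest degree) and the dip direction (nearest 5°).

true dip 27°, dip direction 270°

The two traces are lines in the plane: v₁ = (sin 245°·cos 25°, cos 245°·cos 25°, −sin 25°), v₂ = (sin 290°·cos 26°, cos 290°·cos 26°, −sin 26°).
Cross product v₁ × v₂ gives the pole to the plane: n ∝ (-0.298, 0.003, 0.576).
tan δ = √(n_x²+n_y²)/n_z = 0.298/0.576, so δ = 27.3°.
The horizontal component of n points toward azimuth atan2(n_x, n_y) = 271°, the dip direction.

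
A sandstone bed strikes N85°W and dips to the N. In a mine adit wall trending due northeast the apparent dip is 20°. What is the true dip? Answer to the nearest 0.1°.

25.4°

β = acute angle between strike N85°W and section due northeast = 50°.
tan(true dip) = tan 20° / sin 50° = 0.4751
δ = arctan(0.4751) = 25.41°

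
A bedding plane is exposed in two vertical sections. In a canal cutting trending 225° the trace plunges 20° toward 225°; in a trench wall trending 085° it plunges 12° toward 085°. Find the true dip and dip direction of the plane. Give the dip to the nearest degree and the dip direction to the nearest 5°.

true dip 40°, dip direction 160°

The two traces are lines in the plane: v₁ = (sin 225°·cos 20°, cos 225°·cos 20°, −sin 20°), v₂ = (sin 85°·cos 12°, cos 85°·cos 12°, −sin 12°).
Cross product v₁ × v₂ gives the pole to the plane: n ∝ (0.167, -0.471, 0.591).
tan δ = √(n_x²+n_y²)/n_z = 0.500/0.591, so δ = 40.3°.
Dip direction = atan2(0.167, -0.471) = 160° (azimuth of n's horizontal projection).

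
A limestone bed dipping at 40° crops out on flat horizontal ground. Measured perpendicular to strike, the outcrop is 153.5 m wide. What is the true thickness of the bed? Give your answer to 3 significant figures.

98.7 m

True thickness t = w · sin(dip) = 153.5 × sin 40°
t = 153.5 × 0.6428 = 98.668 m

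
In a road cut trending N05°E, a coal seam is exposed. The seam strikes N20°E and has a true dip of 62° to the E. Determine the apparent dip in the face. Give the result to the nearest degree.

26°

The section lies 15° from the strike.
tan(apparent dip) = tan 62° · sin 15° = 0.4868
α = arctan(0.4868) = 25.96°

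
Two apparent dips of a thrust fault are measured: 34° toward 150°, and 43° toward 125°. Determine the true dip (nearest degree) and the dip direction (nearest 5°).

true dip 45°, dip direction 100°

Each apparent-dip line lies in the plane. As unit vectors (x east, y north, z up), v₁ plunges 34°→150° and v₂ plunges 43°→125°.
Cross product v₁ × v₂ gives the pole to the plane: n ∝ (0.255, -0.052, 0.256).
Dip δ = arctan(|n_h|/n_z) = arctan(0.260/0.256) = 45.5°.
The horizontal component of n points toward azimuth atan2(n_x, n_y) = 102°, the dip direction.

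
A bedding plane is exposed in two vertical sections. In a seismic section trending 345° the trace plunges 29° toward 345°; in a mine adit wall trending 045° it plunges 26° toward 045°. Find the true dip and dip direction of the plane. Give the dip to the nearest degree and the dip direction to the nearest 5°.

true dip 31°, dip direction 010°

Each apparent-dip line lies in the plane. As unit vectors (x east, y north, z up), v₁ plunges 29°→345° and v₂ plunges 26°→045°.
Cross product v₁ × v₂ gives the pole to the plane: n ∝ (0.062, 0.407, 0.681).
True dip = arccos(n_z / |n|) = arccos(0.8555) = 31.2°.
Dip direction = atan2(0.062, 0.407) = 9° (azimuth of n's horizontal projection).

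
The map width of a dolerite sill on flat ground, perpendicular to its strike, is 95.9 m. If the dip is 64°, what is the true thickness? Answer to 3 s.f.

86.2 m

True thickness t = w · sin(dip) = 95.9 × sin 64°
t = 95.9 × 0.8988 = 86.194 m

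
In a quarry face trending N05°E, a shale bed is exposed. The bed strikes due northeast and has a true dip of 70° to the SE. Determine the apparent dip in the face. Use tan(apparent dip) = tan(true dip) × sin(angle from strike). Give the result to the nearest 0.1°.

The section lies 40° from the strike.
tan α = tan 70° × sin 40° = 2.7475 × 0.6428 = 1.7660
α = arctan(1.7660) = 60.48°

60.5°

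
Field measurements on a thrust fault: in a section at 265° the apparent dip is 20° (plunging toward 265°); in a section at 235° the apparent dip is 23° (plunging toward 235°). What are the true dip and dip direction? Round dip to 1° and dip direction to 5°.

true dip 23°, dip direction 235°

Each apparent-dip line lies in the plane. As unit vectors (x east, y north, z up), v₁ plunges 20°→265° and v₂ plunges 23°→235°.
Cross product v₁ × v₂ gives the pole to the plane: n ∝ (-0.149, -0.108, 0.432).
True dip = arccos(n_z / |n|) = arccos(0.9205) = 23.0°.
The horizontal component of n points toward azimuth atan2(n_x, n_y) = 234°, the dip direction.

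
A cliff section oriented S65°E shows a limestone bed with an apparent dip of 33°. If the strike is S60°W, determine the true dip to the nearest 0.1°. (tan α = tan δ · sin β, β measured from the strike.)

β = acute angle between strike S60°W and section S65°E = 55°.
tan(true dip) = tan 33° / sin 55° = 0.7928
δ = arctan(0.7928) = 38.41°

38.4°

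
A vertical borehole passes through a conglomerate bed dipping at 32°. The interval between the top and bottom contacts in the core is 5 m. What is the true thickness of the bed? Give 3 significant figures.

True thickness t = h · cos(dip) = 5 × cos 32°
t = 5 × 0.8480 = 4.240 m

4.24 m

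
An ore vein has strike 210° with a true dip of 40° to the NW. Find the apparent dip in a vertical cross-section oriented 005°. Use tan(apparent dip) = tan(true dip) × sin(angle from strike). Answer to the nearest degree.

The section lies 25° from the strike.
tan α = tan 40° × sin 25° = 0.8391 × 0.4226 = 0.3546
apparent dip = arctan 0.3546 = 19.53°

20°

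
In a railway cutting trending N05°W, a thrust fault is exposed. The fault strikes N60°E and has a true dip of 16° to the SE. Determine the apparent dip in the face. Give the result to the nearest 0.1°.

14.6°

The section lies 65° from the strike.
tan α = tan 16° × sin 65° = 0.2867 × 0.9063 = 0.2599
apparent dip = arctan 0.2599 = 14.57°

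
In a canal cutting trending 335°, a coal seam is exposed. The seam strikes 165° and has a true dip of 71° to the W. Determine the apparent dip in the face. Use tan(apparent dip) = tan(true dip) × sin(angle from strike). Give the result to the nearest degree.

Angle between strike (165°) and section (335°): β = 10°.
tan(apparent dip) = tan 71° · sin 10° = 0.5043
apparent dip = arctan 0.5043 = 26.76°

27°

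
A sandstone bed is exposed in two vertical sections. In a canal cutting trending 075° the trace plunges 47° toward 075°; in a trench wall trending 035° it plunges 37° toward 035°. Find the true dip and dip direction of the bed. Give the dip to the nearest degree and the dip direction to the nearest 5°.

true dip 47°, dip direction 080°

The two traces are lines in the plane: v₁ = (sin 75°·cos 47°, cos 75°·cos 47°, −sin 47°), v₂ = (sin 35°·cos 37°, cos 35°·cos 37°, −sin 37°).
The plane normal is n = v₁ × v₂ ∝ (0.372, 0.061, 0.350).
Dip δ = arctan(|n_h|/n_z) = arctan(0.377/0.350) = 47.1°.
Dip direction = atan2(0.372, 0.061) = 81° (azimuth of n's horizontal projection).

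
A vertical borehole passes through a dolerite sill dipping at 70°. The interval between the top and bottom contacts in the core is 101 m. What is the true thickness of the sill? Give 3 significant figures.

34.5 m

True thickness t = h · cos(dip) = 101 × cos 70°
t = 101 × 0.3420 = 34.544 m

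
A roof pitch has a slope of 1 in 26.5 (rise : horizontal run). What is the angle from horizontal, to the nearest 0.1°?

tan θ = 1/26.5 = 0.0377
θ = arctan(0.0377) = 2.16°

2.2°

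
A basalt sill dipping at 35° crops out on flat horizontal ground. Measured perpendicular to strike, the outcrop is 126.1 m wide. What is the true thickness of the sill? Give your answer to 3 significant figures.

72.3 m

True thickness t = w · sin(dip) = 126.1 × sin 35°
t = 126.1 × 0.5736 = 72.328 m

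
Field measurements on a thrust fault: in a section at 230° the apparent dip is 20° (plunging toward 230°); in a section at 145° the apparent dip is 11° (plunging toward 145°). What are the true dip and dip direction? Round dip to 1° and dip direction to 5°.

Represent each trace as a vector plunging at its apparent dip toward its trend (east-north-up frame): v₁ = (-0.720, -0.604, -0.342), v₂ = (0.563, -0.804, -0.191).
n = v₁ × v₂ = (-0.160, -0.330, 0.919) (taken with n_z > 0).
Dip δ = arctan(|n_h|/n_z) = arctan(0.367/0.919) = 21.7°.
The horizontal component of n points toward azimuth atan2(n_x, n_y) = 206°, the dip direction.

true dip 22°, dip direction 205°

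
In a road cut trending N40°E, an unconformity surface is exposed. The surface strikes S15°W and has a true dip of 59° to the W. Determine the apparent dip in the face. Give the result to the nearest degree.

35°

Angle between strike (S15°W) and section (N40°E): β = 25°.
tan α = tan 59° × sin 25° = 1.6643 × 0.4226 = 0.7034
apparent dip = arctan 0.7034 = 35.12°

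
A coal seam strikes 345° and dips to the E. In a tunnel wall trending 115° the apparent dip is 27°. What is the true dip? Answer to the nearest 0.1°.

33.6°

The section is 50° from the strike.
tan δ = tan α / sin β = tan 27° / sin 50° = 0.5095 / 0.7660 = 0.6651
true dip = arctan 0.6651 = 33.63°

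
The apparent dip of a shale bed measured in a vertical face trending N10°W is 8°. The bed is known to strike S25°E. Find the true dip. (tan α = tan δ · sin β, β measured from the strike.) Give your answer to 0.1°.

28.5°

The section is 15° from the strike.
tan(true dip) = tan 8° / sin 15° = 0.5430
δ = arctan(0.5430) = 28.50°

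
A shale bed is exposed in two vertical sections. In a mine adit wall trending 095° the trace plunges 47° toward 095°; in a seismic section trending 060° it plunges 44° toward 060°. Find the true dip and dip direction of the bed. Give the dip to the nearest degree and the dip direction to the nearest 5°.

Each apparent-dip line lies in the plane. As unit vectors (x east, y north, z up), v₁ plunges 47°→095° and v₂ plunges 44°→060°.
The plane normal is n = v₁ × v₂ ∝ (0.304, 0.016, 0.281).
Dip δ = arctan(|n_h|/n_z) = arctan(0.305/0.281) = 47.3°.
Dip direction = atan2(0.304, 0.016) = 87° (azimuth of n's horizontal projection).

true dip 47°, dip direction 085°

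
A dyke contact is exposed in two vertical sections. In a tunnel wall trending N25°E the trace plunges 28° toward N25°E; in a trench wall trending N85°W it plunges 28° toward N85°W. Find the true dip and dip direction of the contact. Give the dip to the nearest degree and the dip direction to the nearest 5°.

The two traces are lines in the plane: v₁ = (sin 25°·cos 28°, cos 25°·cos 28°, −sin 28°), v₂ = (sin 275°·cos 28°, cos 275°·cos 28°, −sin 28°).
n = v₁ × v₂ = (-0.340, 0.588, 0.733) (taken with n_z > 0).
tan δ = √(n_x²+n_y²)/n_z = 0.679/0.733, so δ = 42.8°.
Dip direction = atan2(-0.340, 0.588) = 330° (azimuth of n's horizontal projection).

true dip 43°, dip direction 330°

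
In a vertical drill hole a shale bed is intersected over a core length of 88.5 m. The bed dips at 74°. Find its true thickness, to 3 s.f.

24.4 m

True thickness t = h · cos(dip) = 88.5 × cos 74°
t = 88.5 × 0.2756 = 24.394 m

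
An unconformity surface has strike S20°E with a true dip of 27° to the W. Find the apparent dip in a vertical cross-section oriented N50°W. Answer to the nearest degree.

The section lies 30° from the strike.
tan(apparent dip) = tan 27° · sin 30° = 0.2548
apparent dip = arctan 0.2548 = 14.29°

14°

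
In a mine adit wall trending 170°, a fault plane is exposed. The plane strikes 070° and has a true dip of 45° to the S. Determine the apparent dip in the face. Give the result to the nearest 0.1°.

44.6°

The strike is 070° and the section trends 170°; the acute angle between them is β = 80°.
tan α = tan 45° × sin 80° = 1.0000 × 0.9848 = 0.9848
apparent dip = arctan 0.9848 = 44.56°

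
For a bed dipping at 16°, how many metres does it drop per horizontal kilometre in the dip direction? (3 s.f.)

287 m

drop per km = 1000 × tan 16° = 1000 × 0.2867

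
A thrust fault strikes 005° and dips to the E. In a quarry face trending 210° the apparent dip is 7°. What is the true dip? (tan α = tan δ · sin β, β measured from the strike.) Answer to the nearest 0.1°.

16.2°

The section is 25° from the strike.
tan(true dip) = tan 7° / sin 25° = 0.2905
true dip = arctan 0.2905 = 16.20°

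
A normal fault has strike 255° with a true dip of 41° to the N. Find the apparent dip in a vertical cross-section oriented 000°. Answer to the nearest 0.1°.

Angle between strike (255°) and section (000°): β = 75°.
tan(apparent dip) = tan 41° · sin 75° = 0.8397
α = arctan(0.8397) = 40.02°

40.0°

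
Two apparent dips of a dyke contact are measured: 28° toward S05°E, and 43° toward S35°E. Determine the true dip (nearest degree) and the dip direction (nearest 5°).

true dip 47°, dip direction 115°

Represent each trace as a vector plunging at its apparent dip toward its trend (east-north-up frame): v₁ = (0.077, -0.880, -0.469), v₂ = (0.419, -0.599, -0.682).
The plane normal is n = v₁ × v₂ ∝ (0.319, -0.144, 0.323).
Dip δ = arctan(|n_h|/n_z) = arctan(0.350/0.323) = 47.3°.
Dip direction = azimuth of (n_x, n_y) = atan2(0.319, -0.144) = 114°.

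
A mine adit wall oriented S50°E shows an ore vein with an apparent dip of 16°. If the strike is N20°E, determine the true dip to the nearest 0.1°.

17.0°

β = acute angle between strike N20°E and section S50°E = 70°.
tan(true dip) = tan 16° / sin 70° = 0.3051
true dip = arctan 0.3051 = 16.97°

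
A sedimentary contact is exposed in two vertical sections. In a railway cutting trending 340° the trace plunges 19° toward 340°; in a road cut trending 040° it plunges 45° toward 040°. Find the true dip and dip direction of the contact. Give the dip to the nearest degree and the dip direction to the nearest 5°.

Each apparent-dip line lies in the plane. As unit vectors (x east, y north, z up), v₁ plunges 19°→340° and v₂ plunges 45°→040°.
The plane normal is n = v₁ × v₂ ∝ (0.452, 0.377, 0.579).
True dip = arccos(n_z / |n|) = arccos(0.7015) = 45.5°.
Dip direction = atan2(0.452, 0.377) = 50° (azimuth of n's horizontal projection).

true dip 45°, dip direction 050°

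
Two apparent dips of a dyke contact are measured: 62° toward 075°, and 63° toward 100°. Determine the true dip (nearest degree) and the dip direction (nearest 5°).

true dip 63°, dip direction 095°

Represent each trace as a vector plunging at its apparent dip toward its trend (east-north-up frame): v₁ = (0.453, 0.122, -0.883), v₂ = (0.447, -0.079, -0.891).
n = v₁ × v₂ = (0.178, -0.009, 0.090) (taken with n_z > 0).
True dip = arccos(n_z / |n|) = arccos(0.4513) = 63.2°.
Dip direction = atan2(0.178, -0.009) = 93° (azimuth of n's horizontal projection).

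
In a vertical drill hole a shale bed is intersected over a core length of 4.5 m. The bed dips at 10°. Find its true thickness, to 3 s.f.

True thickness t = h · cos(dip) = 4.5 × cos 10°
t = 4.5 × 0.9848 = 4.432 m

4.43 m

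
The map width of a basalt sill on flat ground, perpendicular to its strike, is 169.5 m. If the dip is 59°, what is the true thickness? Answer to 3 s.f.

True thickness t = w · sin(dip) = 169.5 × sin 59°
t = 169.5 × 0.8572 = 145.290 m

145 m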